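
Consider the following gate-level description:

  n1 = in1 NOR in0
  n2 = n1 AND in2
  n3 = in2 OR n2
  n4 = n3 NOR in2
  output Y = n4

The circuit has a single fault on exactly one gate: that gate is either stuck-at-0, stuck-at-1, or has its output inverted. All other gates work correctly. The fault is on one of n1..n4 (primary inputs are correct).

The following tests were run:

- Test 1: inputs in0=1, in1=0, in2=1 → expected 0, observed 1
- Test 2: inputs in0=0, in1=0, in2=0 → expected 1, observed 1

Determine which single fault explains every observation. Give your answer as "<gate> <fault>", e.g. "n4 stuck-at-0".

Fault-free values for test 1 (in0=1, in1=0, in2=1): n1=0, n2=0, n3=1, n4=0, giving Y=0. Observed 1.
Test 1: faults giving observed 1 are {n4 stuck-at-1, n4 inverted output}.
Test 2 (in0=0, in1=0, in2=0): fault-free n1=1, n2=0, n3=0, n4=1 → 1; observed 1. Eliminates n4 inverted output.
Only n4 stuck-at-1 is consistent with every test.

n4 stuck-at-1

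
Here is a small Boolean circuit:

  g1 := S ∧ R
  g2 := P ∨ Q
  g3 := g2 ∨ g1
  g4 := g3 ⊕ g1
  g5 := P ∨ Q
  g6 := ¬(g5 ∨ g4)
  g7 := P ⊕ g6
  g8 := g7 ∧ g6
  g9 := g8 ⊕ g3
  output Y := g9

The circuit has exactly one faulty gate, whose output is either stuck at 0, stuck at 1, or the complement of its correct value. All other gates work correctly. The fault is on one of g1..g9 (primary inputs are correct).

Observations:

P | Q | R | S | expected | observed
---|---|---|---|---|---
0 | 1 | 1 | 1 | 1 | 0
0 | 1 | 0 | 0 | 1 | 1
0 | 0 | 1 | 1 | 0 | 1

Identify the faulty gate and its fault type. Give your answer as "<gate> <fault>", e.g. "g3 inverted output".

Fault-free values for test 1 (P=0, Q=1, R=1, S=1): g1=1, g2=1, g3=1, g4=0, g5=1, g6=0, g7=0, g8=0, g9=1, giving Y=1. Observed 0.
Test 1: faults giving observed 0 are {g3 stuck-at-0, g3 inverted output, g5 stuck-at-0, g5 inverted output, g6 stuck-at-1, g6 inverted output, g8 stuck-at-1, g8 inverted output, g9 stuck-at-0, g9 inverted output}.
Test 2 (P=0, Q=1, R=0, S=0): fault-free g1=0, g2=1, g3=1, g4=1, g5=1, g6=0, g7=0, g8=0, g9=1 → 1; observed 1. Eliminates g3 stuck-at-0, g3 inverted output, g6 stuck-at-1, g6 inverted output, g8 stuck-at-1, g8 inverted output, g9 stuck-at-0, g9 inverted output.
Test 3 (P=0, Q=0, R=1, S=1): fault-free g1=1, g2=0, g3=1, g4=0, g5=0, g6=1, g7=1, g8=1, g9=0 → 0; observed 1. Eliminates g5 stuck-at-0.
Only g5 inverted output is consistent with every test.

g5 inverted output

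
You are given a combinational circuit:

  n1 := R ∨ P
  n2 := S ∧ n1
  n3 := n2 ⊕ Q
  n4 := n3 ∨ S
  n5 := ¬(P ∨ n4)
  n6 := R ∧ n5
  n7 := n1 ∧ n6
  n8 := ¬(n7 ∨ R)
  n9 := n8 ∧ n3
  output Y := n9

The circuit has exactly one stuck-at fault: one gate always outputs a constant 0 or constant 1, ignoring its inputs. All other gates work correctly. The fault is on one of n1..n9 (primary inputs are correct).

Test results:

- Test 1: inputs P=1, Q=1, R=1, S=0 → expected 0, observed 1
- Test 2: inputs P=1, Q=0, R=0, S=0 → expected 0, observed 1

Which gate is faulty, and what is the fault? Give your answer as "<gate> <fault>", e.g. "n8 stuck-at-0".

Fault-free values for test 1 (P=1, Q=1, R=1, S=0): n1=1, n2=0, n3=1, n4=1, n5=0, n6=0, n7=0, n8=0, n9=0, giving Y=0. Observed 1.
Test 1: faults giving observed 1 are {n8 stuck-at-1, n9 stuck-at-1}.
Test 2 (P=1, Q=0, R=0, S=0): fault-free n1=1, n2=0, n3=0, n4=0, n5=0, n6=0, n7=0, n8=1, n9=0 → 0; observed 1. Eliminates n8 stuck-at-1.
Only n9 stuck-at-1 is consistent with every test.

n9 stuck-at-1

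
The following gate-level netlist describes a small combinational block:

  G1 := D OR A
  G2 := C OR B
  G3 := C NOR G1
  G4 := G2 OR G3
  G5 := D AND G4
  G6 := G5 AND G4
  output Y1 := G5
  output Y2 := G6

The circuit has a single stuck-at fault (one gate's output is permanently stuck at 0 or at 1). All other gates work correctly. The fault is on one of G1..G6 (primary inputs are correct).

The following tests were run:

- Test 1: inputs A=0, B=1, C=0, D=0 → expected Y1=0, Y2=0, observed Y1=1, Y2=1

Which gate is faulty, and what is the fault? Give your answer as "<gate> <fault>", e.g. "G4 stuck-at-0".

Fault-free values for test 1 (A=0, B=1, C=0, D=0): G1=0, G2=1, G3=1, G4=1, G5=0, G6=0, giving Y1=0, Y2=0. Observed Y1=1, Y2=1.
Test 1: faults giving observed Y1=1, Y2=1 are {G5 stuck-at-1}.
Only G5 stuck-at-1 is consistent with every test.

G5 stuck-at-1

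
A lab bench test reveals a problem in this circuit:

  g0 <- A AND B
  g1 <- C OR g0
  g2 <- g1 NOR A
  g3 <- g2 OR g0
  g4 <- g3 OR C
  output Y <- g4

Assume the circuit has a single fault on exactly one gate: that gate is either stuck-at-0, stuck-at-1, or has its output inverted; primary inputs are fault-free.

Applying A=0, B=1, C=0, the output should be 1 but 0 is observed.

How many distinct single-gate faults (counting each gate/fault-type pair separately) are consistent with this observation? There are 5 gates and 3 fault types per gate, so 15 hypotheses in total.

8

Fault-free: g0=0, g1=0, g2=1, g3=1, g4=1 → 1. Observed 0.
  g0: none of the 3 fault types match ✗
  g1: stuck-at-1, inverted output ✓; others ✗
  g2: stuck-at-0, inverted output ✓; others ✗
  g3: stuck-at-0, inverted output ✓; others ✗
  g4: stuck-at-0, inverted output ✓; others ✗
Consistent faults: {g1 stuck-at-1, g1 inverted output, g2 stuck-at-0, g2 inverted output, g3 stuck-at-0, g3 inverted output, g4 stuck-at-0, g4 inverted output} — 8 in all.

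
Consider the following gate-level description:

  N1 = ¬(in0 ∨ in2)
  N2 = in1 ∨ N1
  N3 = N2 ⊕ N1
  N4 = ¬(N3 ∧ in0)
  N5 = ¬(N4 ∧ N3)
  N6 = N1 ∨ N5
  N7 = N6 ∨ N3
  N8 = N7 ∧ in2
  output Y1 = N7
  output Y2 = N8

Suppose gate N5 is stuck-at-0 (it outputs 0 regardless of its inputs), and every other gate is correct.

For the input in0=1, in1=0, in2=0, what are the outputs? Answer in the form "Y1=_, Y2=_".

Y1=0, Y2=0

Propagate with N5 forced: N1=0, N2=0, N3=0, N4=1, N5=0 [stuck-at-0], N6=0, N7=0, N8=0.
So the outputs are Y1=0, Y2=0. (Without the fault they would be Y1=1, Y2=0.)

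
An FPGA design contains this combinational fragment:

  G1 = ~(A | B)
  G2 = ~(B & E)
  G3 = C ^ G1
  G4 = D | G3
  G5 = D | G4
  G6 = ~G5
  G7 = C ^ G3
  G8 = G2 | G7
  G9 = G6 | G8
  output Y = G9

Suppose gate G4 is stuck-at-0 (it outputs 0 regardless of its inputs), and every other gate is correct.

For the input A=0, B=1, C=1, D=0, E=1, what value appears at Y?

Propagate with G4 forced: G1=0, G2=0, G3=1, G4=0 [stuck-at-0], G5=0, G6=1, G7=0, G8=0, G9=1.
So Y = 1. (Without the fault it would be 0.)

1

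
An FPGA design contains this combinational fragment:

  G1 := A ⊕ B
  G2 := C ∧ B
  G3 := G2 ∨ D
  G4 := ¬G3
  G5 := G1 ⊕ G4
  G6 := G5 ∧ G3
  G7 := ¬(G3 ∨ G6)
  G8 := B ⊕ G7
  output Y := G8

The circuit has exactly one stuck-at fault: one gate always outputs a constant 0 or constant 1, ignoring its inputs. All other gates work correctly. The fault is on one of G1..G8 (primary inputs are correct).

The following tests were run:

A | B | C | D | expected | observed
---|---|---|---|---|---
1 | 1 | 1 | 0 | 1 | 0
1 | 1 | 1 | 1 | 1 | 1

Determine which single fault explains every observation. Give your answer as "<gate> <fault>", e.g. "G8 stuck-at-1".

Fault-free values for test 1 (A=1, B=1, C=1, D=0): G1=0, G2=1, G3=1, G4=0, G5=0, G6=0, G7=0, G8=1, giving Y=1. Observed 0.
Test 1: faults giving observed 0 are {G2 stuck-at-0, G3 stuck-at-0, G7 stuck-at-1, G8 stuck-at-0}.
Test 2 (A=1, B=1, C=1, D=1): fault-free G1=0, G2=1, G3=1, G4=0, G5=0, G6=0, G7=0, G8=1 → 1; observed 1. Eliminates G3 stuck-at-0, G7 stuck-at-1, G8 stuck-at-0.
Only G2 stuck-at-0 is consistent with every test.

G2 stuck-at-0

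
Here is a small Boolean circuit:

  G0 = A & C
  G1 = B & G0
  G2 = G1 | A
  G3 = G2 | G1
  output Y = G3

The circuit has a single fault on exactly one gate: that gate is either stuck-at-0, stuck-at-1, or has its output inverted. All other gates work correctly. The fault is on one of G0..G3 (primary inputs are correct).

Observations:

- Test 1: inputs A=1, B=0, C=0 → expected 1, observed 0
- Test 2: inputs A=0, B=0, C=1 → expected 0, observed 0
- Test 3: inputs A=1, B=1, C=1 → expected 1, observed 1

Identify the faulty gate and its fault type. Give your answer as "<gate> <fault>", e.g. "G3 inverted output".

Fault-free values for test 1 (A=1, B=0, C=0): G0=0, G1=0, G2=1, G3=1, giving Y=1. Observed 0.
Test 1: faults giving observed 0 are {G2 stuck-at-0, G2 inverted output, G3 stuck-at-0, G3 inverted output}.
Test 2 (A=0, B=0, C=1): fault-free G0=0, G1=0, G2=0, G3=0 → 0; observed 0. Eliminates G2 inverted output, G3 inverted output.
Test 3 (A=1, B=1, C=1): fault-free G0=1, G1=1, G2=1, G3=1 → 1; observed 1. Eliminates G3 stuck-at-0.
Only G2 stuck-at-0 is consistent with every test.

G2 stuck-at-0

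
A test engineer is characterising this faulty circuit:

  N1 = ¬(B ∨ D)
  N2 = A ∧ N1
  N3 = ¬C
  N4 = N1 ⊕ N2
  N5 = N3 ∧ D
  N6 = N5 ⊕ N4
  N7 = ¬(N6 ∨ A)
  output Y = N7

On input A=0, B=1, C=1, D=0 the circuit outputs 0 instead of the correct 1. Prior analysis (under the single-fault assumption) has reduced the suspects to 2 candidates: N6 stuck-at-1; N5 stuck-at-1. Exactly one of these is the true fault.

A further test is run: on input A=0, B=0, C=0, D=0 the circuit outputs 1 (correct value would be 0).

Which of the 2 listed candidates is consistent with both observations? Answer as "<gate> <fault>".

N5 stuck-at-1

Evaluate each candidate on input A=0, B=0, C=0, D=0:
  N6 stuck-at-1: N1=1, N2=0, N3=1, N4=1, N5=0, N6=1 [stuck-at-1], N7=0 → 0 — eliminated
  N5 stuck-at-1: N1=1, N2=0, N3=1, N4=1, N5=1 [stuck-at-1], N6=0, N7=1 → 1 — matches
Only N5 stuck-at-1 reproduces the observed 1.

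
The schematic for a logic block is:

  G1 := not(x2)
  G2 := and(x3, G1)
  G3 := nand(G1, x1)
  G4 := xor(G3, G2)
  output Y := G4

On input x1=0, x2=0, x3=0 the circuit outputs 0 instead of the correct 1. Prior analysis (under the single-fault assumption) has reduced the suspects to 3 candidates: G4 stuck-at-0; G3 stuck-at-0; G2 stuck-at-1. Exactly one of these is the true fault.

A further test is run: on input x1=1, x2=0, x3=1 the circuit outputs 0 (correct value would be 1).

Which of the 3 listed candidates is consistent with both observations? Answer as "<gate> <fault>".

G4 stuck-at-0

Evaluate each candidate on input x1=1, x2=0, x3=1:
  G4 stuck-at-0: G1=1, G2=1, G3=0, G4=0 [stuck-at-0] → 0 — matches
  G3 stuck-at-0: G1=1, G2=1, G3=0 [stuck-at-0], G4=1 → 1 — eliminated
  G2 stuck-at-1: G1=1, G2=1 [stuck-at-1], G3=0, G4=1 → 1 — eliminated
Only G4 stuck-at-0 reproduces the observed 0.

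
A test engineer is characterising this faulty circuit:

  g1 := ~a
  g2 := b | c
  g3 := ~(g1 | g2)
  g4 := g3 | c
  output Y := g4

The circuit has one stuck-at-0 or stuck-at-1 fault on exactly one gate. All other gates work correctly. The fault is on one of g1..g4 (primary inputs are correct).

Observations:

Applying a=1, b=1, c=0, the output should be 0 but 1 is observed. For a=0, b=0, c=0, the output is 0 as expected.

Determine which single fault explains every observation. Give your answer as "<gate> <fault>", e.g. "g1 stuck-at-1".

g2 stuck-at-0

Fault-free values for test 1 (a=1, b=1, c=0): g1=0, g2=1, g3=0, g4=0, giving Y=0. Observed 1.
Test 1: faults giving observed 1 are {g2 stuck-at-0, g3 stuck-at-1, g4 stuck-at-1}.
Test 2 (a=0, b=0, c=0): fault-free g1=1, g2=0, g3=0, g4=0 → 0; observed 0. Eliminates g3 stuck-at-1, g4 stuck-at-1.
Only g2 stuck-at-0 is consistent with every test.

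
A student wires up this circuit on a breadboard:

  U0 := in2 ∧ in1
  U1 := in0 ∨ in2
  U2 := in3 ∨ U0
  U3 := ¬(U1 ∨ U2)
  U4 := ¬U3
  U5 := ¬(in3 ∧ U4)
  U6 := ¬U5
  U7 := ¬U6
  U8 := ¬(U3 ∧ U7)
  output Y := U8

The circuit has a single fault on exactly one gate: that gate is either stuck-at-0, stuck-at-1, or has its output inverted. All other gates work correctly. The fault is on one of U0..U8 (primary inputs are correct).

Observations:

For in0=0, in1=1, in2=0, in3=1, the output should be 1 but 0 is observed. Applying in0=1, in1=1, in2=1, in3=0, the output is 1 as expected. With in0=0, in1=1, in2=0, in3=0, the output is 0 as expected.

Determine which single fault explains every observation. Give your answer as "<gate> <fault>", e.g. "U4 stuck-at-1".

Fault-free values for test 1 (in0=0, in1=1, in2=0, in3=1): U0=0, U1=0, U2=1, U3=0, U4=1, U5=0, U6=1, U7=0, U8=1, giving Y=1. Observed 0.
Test 1: faults giving observed 0 are {U2 stuck-at-0, U2 inverted output, U3 stuck-at-1, U3 inverted output, U8 stuck-at-0, U8 inverted output}.
Test 2 (in0=1, in1=1, in2=1, in3=0): fault-free U0=1, U1=1, U2=1, U3=0, U4=1, U5=1, U6=0, U7=1, U8=1 → 1; observed 1. Eliminates U3 stuck-at-1, U3 inverted output, U8 stuck-at-0, U8 inverted output.
Test 3 (in0=0, in1=1, in2=0, in3=0): fault-free U0=0, U1=0, U2=0, U3=1, U4=0, U5=1, U6=0, U7=1, U8=0 → 0; observed 0. Eliminates U2 inverted output.
Only U2 stuck-at-0 is consistent with every test.

U2 stuck-at-0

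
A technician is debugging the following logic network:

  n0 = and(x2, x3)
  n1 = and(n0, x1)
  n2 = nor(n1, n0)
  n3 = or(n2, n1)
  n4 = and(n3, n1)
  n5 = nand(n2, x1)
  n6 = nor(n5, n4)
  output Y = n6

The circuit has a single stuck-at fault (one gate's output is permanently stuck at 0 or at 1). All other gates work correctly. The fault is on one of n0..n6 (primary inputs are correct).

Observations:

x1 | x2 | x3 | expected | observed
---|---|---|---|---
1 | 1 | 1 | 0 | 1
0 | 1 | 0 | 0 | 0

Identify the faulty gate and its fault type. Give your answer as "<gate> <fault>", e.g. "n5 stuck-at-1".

n0 stuck-at-0

Fault-free values for test 1 (x1=1, x2=1, x3=1): n0=1, n1=1, n2=0, n3=1, n4=1, n5=1, n6=0, giving Y=0. Observed 1.
Test 1: faults giving observed 1 are {n0 stuck-at-0, n6 stuck-at-1}.
Test 2 (x1=0, x2=1, x3=0): fault-free n0=0, n1=0, n2=1, n3=1, n4=0, n5=1, n6=0 → 0; observed 0. Eliminates n6 stuck-at-1.
Only n0 stuck-at-0 is consistent with every test.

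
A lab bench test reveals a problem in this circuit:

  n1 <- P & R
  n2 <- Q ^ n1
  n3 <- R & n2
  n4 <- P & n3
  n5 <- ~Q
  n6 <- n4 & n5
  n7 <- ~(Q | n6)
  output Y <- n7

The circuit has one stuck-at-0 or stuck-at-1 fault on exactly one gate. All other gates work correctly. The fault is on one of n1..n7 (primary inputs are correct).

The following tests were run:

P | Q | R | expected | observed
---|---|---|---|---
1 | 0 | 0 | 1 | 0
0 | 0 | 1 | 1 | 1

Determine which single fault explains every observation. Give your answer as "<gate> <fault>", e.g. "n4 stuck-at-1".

n3 stuck-at-1

Fault-free values for test 1 (P=1, Q=0, R=0): n1=0, n2=0, n3=0, n4=0, n5=1, n6=0, n7=1, giving Y=1. Observed 0.
Test 1: faults giving observed 0 are {n3 stuck-at-1, n4 stuck-at-1, n6 stuck-at-1, n7 stuck-at-0}.
Test 2 (P=0, Q=0, R=1): fault-free n1=0, n2=0, n3=0, n4=0, n5=1, n6=0, n7=1 → 1; observed 1. Eliminates n4 stuck-at-1, n6 stuck-at-1, n7 stuck-at-0.
Only n3 stuck-at-1 is consistent with every test.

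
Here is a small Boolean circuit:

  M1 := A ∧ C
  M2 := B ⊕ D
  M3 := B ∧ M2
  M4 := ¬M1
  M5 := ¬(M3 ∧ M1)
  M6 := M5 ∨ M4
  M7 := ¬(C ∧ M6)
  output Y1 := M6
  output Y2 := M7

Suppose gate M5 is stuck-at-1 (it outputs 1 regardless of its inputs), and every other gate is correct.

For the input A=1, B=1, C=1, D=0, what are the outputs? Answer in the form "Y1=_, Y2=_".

Propagate with M5 forced: M1=1, M2=1, M3=1, M4=0, M5=1 [stuck-at-1], M6=1, M7=0.
So the outputs are Y1=1, Y2=0. (Without the fault they would be Y1=0, Y2=1.)

Y1=1, Y2=0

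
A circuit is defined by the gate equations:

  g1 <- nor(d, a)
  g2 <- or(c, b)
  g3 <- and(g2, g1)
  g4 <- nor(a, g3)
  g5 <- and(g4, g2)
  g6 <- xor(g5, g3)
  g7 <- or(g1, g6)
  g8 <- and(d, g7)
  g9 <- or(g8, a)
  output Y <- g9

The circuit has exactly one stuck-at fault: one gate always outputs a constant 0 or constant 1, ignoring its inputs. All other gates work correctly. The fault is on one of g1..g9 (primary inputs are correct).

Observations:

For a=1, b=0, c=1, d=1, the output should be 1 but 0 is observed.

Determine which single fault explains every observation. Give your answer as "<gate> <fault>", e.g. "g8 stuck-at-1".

g9 stuck-at-0

Fault-free values for test 1 (a=1, b=0, c=1, d=1): g1=0, g2=1, g3=0, g4=0, g5=0, g6=0, g7=0, g8=0, g9=1, giving Y=1. Observed 0.
Test 1: faults giving observed 0 are {g9 stuck-at-0}.
Only g9 stuck-at-0 is consistent with every test.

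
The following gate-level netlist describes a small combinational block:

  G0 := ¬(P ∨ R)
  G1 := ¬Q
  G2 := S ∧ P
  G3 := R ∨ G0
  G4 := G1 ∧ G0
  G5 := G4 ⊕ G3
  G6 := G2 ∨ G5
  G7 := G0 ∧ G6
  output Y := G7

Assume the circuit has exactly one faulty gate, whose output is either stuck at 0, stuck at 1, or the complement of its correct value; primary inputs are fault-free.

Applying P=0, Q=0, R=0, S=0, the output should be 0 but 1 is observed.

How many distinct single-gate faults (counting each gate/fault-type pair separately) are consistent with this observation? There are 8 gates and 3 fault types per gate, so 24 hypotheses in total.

14

Fault-free: G0=1, G1=1, G2=0, G3=1, G4=1, G5=0, G6=0, G7=0 → 0. Observed 1.
  G0: none of the 3 fault types match ✗
  G1: stuck-at-0, inverted output ✓; others ✗
  G2: stuck-at-1, inverted output ✓; others ✗
  G3: stuck-at-0, inverted output ✓; others ✗
  G4: stuck-at-0, inverted output ✓; others ✗
  G5: stuck-at-1, inverted output ✓; others ✗
  G6: stuck-at-1, inverted output ✓; others ✗
  G7: stuck-at-1, inverted output ✓; others ✗
Consistent faults: {G1 stuck-at-0, G1 inverted output, G2 stuck-at-1, G2 inverted output, G3 stuck-at-0, G3 inverted output, G4 stuck-at-0, G4 inverted output, G5 stuck-at-1, G5 inverted output, G6 stuck-at-1, G6 inverted output, G7 stuck-at-1, G7 inverted output} — 14 in all.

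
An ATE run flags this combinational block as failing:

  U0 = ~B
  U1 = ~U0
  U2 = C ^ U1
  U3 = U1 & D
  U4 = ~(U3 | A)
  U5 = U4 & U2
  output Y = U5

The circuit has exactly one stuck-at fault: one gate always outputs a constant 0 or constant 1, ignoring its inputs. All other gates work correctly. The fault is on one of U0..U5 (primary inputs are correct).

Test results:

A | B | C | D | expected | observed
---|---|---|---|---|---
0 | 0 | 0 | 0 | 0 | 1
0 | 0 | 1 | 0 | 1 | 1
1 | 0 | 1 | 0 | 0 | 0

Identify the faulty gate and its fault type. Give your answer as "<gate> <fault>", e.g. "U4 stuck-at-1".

U2 stuck-at-1

Fault-free values for test 1 (A=0, B=0, C=0, D=0): U0=1, U1=0, U2=0, U3=0, U4=1, U5=0, giving Y=0. Observed 1.
Test 1: faults giving observed 1 are {U0 stuck-at-0, U1 stuck-at-1, U2 stuck-at-1, U5 stuck-at-1}.
Test 2 (A=0, B=0, C=1, D=0): fault-free U0=1, U1=0, U2=1, U3=0, U4=1, U5=1 → 1; observed 1. Eliminates U0 stuck-at-0, U1 stuck-at-1.
Test 3 (A=1, B=0, C=1, D=0): fault-free U0=1, U1=0, U2=1, U3=0, U4=0, U5=0 → 0; observed 0. Eliminates U5 stuck-at-1.
Only U2 stuck-at-1 is consistent with every test.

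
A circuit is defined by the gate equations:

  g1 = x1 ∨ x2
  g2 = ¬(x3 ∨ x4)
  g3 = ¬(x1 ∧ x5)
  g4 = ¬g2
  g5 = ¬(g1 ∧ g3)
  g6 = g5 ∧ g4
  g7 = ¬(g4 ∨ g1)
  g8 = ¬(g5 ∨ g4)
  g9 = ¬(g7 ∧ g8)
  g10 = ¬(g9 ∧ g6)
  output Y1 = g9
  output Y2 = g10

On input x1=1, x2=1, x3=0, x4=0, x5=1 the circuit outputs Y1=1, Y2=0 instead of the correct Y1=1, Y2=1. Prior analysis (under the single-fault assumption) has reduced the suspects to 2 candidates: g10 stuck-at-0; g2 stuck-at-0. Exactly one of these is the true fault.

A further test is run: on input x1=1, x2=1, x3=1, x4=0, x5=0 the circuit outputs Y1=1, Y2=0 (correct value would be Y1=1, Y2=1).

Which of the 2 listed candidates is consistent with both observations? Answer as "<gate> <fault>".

Evaluate each candidate on input x1=1, x2=1, x3=1, x4=0, x5=0:
  g10 stuck-at-0: g1=1, g2=0, g3=1, g4=1, g5=0, g6=0, g7=0, g8=0, g9=1, g10=0 [stuck-at-0] → Y1=1, Y2=0 — matches
  g2 stuck-at-0: g1=1, g2=0 [stuck-at-0], g3=1, g4=1, g5=0, g6=0, g7=0, g8=0, g9=1, g10=1 → Y1=1, Y2=1 — eliminated
Only g10 stuck-at-0 reproduces the observed Y1=1, Y2=0.

g10 stuck-at-0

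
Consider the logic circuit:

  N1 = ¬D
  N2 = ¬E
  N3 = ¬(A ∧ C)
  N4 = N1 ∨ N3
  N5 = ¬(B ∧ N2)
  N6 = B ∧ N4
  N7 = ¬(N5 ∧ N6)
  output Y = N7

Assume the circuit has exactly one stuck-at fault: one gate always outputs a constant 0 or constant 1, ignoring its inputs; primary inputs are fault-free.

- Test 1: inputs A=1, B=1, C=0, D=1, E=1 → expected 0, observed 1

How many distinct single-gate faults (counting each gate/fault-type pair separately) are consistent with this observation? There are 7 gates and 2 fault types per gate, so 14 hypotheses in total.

6

Fault-free: N1=0, N2=0, N3=1, N4=1, N5=1, N6=1, N7=0 → 0. Observed 1.
  N1 stuck-at-0: output 0 ✗
  N1 stuck-at-1: output 0 ✗
  N2 stuck-at-0: output 0 ✗
  N2 stuck-at-1: output 1 ✓
  N3 stuck-at-0: output 1 ✓
  N3 stuck-at-1: output 0 ✗
  N4 stuck-at-0: output 1 ✓
  N4 stuck-at-1: output 0 ✗
  N5 stuck-at-0: output 1 ✓
  N5 stuck-at-1: output 0 ✗
  N6 stuck-at-0: output 1 ✓
  N6 stuck-at-1: output 0 ✗
  N7 stuck-at-0: output 0 ✗
  N7 stuck-at-1: output 1 ✓
Consistent faults: {N2 stuck-at-1, N3 stuck-at-0, N4 stuck-at-0, N5 stuck-at-0, N6 stuck-at-0, N7 stuck-at-1} — 6 in all.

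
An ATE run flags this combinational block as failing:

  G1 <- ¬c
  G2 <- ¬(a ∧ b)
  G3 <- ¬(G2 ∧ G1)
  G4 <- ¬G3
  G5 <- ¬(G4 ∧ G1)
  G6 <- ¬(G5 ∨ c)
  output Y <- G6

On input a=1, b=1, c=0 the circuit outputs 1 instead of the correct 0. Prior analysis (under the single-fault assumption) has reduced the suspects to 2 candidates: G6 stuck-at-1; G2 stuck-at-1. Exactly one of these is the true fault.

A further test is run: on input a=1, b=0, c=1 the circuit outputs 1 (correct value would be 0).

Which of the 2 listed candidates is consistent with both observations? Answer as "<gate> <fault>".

G6 stuck-at-1

Evaluate each candidate on input a=1, b=0, c=1:
  G6 stuck-at-1: G1=0, G2=1, G3=1, G4=0, G5=1, G6=1 [stuck-at-1] → 1 — matches
  G2 stuck-at-1: G1=0, G2=1 [stuck-at-1], G3=1, G4=0, G5=1, G6=0 → 0 — eliminated
Only G6 stuck-at-1 reproduces the observed 1.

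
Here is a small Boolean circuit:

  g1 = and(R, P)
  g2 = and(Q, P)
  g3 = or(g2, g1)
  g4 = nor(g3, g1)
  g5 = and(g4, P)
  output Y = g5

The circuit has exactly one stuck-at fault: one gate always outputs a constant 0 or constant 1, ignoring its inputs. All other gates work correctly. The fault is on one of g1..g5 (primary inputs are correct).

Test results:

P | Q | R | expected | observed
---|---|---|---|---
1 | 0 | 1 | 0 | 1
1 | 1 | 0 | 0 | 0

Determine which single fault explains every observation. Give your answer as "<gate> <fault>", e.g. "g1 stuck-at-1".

g1 stuck-at-0

Fault-free values for test 1 (P=1, Q=0, R=1): g1=1, g2=0, g3=1, g4=0, g5=0, giving Y=0. Observed 1.
Test 1: faults giving observed 1 are {g1 stuck-at-0, g4 stuck-at-1, g5 stuck-at-1}.
Test 2 (P=1, Q=1, R=0): fault-free g1=0, g2=1, g3=1, g4=0, g5=0 → 0; observed 0. Eliminates g4 stuck-at-1, g5 stuck-at-1.
Only g1 stuck-at-0 is consistent with every test.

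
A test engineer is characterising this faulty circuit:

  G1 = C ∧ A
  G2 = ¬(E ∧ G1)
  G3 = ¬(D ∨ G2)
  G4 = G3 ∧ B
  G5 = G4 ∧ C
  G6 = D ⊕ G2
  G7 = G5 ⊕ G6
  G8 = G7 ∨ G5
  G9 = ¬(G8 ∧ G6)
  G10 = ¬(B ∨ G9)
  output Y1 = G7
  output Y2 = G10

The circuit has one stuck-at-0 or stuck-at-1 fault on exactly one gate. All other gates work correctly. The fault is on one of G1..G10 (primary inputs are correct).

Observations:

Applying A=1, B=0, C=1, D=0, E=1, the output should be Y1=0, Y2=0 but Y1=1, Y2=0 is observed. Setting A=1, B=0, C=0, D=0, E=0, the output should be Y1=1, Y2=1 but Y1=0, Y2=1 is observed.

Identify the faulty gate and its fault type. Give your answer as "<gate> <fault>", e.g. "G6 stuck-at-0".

G5 stuck-at-1

Fault-free values for test 1 (A=1, B=0, C=1, D=0, E=1): G1=1, G2=0, G3=1, G4=0, G5=0, G6=0, G7=0, G8=0, G9=1, G10=0, giving Y1=0, Y2=0. Observed Y1=1, Y2=0.
Test 1: faults giving observed Y1=1, Y2=0 are {G4 stuck-at-1, G5 stuck-at-1, G7 stuck-at-1}.
Test 2 (A=1, B=0, C=0, D=0, E=0): fault-free G1=0, G2=1, G3=0, G4=0, G5=0, G6=1, G7=1, G8=1, G9=0, G10=1 → Y1=1, Y2=1; observed Y1=0, Y2=1. Eliminates G4 stuck-at-1, G7 stuck-at-1.
Only G5 stuck-at-1 is consistent with every test.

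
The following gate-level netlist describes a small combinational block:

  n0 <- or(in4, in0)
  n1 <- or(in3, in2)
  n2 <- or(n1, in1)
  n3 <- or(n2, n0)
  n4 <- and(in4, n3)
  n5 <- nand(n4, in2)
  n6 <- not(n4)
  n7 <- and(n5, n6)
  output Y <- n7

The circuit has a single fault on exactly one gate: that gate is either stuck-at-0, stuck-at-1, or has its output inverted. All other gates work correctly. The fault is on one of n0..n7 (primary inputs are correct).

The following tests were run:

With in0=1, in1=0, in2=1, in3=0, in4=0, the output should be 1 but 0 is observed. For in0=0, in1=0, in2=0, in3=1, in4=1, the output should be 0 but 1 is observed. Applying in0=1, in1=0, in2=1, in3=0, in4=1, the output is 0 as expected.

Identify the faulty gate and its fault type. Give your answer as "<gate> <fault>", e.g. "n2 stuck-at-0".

n6 inverted output

Fault-free values for test 1 (in0=1, in1=0, in2=1, in3=0, in4=0): n0=1, n1=1, n2=1, n3=1, n4=0, n5=1, n6=1, n7=1, giving Y=1. Observed 0.
Test 1: faults giving observed 0 are {n4 stuck-at-1, n4 inverted output, n5 stuck-at-0, n5 inverted output, n6 stuck-at-0, n6 inverted output, n7 stuck-at-0, n7 inverted output}.
Test 2 (in0=0, in1=0, in2=0, in3=1, in4=1): fault-free n0=1, n1=1, n2=1, n3=1, n4=1, n5=1, n6=0, n7=0 → 0; observed 1. Eliminates n4 stuck-at-1, n5 stuck-at-0, n5 inverted output, n6 stuck-at-0, n7 stuck-at-0.
Test 3 (in0=1, in1=0, in2=1, in3=0, in4=1): fault-free n0=1, n1=1, n2=1, n3=1, n4=1, n5=0, n6=0, n7=0 → 0; observed 0. Eliminates n4 inverted output, n7 inverted output.
Only n6 inverted output is consistent with every test.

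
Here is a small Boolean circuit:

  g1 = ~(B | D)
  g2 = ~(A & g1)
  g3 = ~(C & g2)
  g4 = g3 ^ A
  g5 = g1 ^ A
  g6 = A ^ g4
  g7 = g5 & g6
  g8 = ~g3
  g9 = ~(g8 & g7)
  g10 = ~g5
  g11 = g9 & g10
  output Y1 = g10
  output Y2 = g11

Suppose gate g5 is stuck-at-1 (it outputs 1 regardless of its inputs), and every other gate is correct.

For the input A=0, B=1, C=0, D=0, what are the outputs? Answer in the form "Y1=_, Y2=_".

Y1=0, Y2=0

Propagate with g5 forced: g1=0, g2=1, g3=1, g4=1, g5=1 [stuck-at-1], g6=1, g7=1, g8=0, g9=1, g10=0, g11=0.
So the outputs are Y1=0, Y2=0. (Without the fault they would be Y1=1, Y2=1.)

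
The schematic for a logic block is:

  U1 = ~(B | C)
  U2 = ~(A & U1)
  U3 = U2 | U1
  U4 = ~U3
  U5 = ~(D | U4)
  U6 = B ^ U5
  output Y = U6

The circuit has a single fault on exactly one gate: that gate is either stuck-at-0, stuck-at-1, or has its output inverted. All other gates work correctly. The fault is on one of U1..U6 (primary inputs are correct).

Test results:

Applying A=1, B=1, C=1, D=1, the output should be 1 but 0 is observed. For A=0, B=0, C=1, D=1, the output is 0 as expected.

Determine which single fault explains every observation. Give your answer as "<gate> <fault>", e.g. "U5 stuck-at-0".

Fault-free values for test 1 (A=1, B=1, C=1, D=1): U1=0, U2=1, U3=1, U4=0, U5=0, U6=1, giving Y=1. Observed 0.
Test 1: faults giving observed 0 are {U5 stuck-at-1, U5 inverted output, U6 stuck-at-0, U6 inverted output}.
Test 2 (A=0, B=0, C=1, D=1): fault-free U1=0, U2=1, U3=1, U4=0, U5=0, U6=0 → 0; observed 0. Eliminates U5 stuck-at-1, U5 inverted output, U6 inverted output.
Only U6 stuck-at-0 is consistent with every test.

U6 stuck-at-0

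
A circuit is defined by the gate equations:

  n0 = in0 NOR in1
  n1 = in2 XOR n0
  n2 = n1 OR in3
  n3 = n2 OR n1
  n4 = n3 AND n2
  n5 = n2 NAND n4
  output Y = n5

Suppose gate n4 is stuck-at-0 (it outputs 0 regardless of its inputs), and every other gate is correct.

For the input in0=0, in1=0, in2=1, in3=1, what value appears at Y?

Propagate with n4 forced: n0=1, n1=0, n2=1, n3=1, n4=0 [stuck-at-0], n5=1.
So Y = 1. (Without the fault it would be 0.)

1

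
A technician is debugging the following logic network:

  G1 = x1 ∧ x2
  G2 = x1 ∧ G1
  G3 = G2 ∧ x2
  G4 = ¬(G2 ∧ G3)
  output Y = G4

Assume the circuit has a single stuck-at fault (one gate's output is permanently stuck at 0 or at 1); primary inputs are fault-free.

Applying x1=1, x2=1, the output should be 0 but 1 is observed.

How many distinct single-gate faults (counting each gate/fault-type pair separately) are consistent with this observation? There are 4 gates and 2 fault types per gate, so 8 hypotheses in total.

Fault-free: G1=1, G2=1, G3=1, G4=0 → 0. Observed 1.
  G1 stuck-at-0: output 1 ✓
  G1 stuck-at-1: output 0 ✗
  G2 stuck-at-0: output 1 ✓
  G2 stuck-at-1: output 0 ✗
  G3 stuck-at-0: output 1 ✓
  G3 stuck-at-1: output 0 ✗
  G4 stuck-at-0: output 0 ✗
  G4 stuck-at-1: output 1 ✓
Consistent faults: {G1 stuck-at-0, G2 stuck-at-0, G3 stuck-at-0, G4 stuck-at-1} — 4 in all.

4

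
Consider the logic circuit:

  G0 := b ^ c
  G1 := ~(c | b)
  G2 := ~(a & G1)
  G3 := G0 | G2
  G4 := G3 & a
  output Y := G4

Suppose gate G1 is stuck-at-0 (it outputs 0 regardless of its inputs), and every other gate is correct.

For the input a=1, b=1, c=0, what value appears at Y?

1

Propagate with G1 forced: G0=1, G1=0 [stuck-at-0], G2=1, G3=1, G4=1.
So Y = 1. (Same as the fault-free value — the fault is masked on this input.)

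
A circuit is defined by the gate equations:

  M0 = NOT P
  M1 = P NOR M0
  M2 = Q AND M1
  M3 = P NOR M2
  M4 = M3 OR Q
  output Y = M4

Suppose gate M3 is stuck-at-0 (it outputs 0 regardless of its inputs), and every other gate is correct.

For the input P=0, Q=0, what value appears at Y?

0

Propagate with M3 forced: M0=1, M1=0, M2=0, M3=0 [stuck-at-0], M4=0.
So Y = 0. (Without the fault it would be 1.)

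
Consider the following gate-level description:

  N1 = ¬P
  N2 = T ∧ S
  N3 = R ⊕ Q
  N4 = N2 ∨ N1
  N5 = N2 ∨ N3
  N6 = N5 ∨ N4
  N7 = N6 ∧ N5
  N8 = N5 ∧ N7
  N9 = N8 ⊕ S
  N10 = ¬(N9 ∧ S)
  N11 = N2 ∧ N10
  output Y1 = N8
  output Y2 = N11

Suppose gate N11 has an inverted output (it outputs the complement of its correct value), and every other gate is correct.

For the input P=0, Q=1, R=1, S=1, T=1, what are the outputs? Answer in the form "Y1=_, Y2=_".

Y1=1, Y2=0

Propagate with N11 forced: N1=1, N2=1, N3=0, N4=1, N5=1, N6=1, N7=1, N8=1, N9=0, N10=1, N11=0 [inverted output].
So the outputs are Y1=1, Y2=0. (Without the fault they would be Y1=1, Y2=1.)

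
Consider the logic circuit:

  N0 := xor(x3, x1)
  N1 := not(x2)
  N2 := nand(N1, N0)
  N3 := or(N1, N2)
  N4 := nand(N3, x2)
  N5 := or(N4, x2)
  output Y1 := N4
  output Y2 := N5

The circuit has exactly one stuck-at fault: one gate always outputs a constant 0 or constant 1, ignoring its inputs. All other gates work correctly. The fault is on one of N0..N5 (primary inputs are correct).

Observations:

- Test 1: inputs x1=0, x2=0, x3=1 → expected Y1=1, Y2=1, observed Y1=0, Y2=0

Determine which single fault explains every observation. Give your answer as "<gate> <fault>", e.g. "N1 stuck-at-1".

Fault-free values for test 1 (x1=0, x2=0, x3=1): N0=1, N1=1, N2=0, N3=1, N4=1, N5=1, giving Y1=1, Y2=1. Observed Y1=0, Y2=0.
Test 1: faults giving observed Y1=0, Y2=0 are {N4 stuck-at-0}.
Only N4 stuck-at-0 is consistent with every test.

N4 stuck-at-0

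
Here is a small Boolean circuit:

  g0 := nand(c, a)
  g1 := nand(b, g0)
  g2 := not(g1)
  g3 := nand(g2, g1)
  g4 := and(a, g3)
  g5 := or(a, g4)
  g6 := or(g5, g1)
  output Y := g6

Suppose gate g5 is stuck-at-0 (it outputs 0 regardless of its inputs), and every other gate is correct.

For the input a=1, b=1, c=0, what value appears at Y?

0

Propagate with g5 forced: g0=1, g1=0, g2=1, g3=1, g4=1, g5=0 [stuck-at-0], g6=0.
So Y = 0. (Without the fault it would be 1.)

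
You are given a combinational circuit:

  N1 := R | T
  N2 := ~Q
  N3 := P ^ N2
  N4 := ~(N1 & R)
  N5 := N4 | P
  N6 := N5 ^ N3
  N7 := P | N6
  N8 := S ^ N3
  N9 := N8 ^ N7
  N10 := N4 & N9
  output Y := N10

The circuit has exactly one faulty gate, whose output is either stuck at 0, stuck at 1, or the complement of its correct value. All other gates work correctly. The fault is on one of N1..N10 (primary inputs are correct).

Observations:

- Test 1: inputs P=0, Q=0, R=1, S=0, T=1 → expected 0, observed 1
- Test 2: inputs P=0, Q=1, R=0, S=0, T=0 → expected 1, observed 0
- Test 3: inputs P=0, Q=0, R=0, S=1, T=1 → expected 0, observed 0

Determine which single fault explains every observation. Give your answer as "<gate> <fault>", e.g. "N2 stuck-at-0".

Fault-free values for test 1 (P=0, Q=0, R=1, S=0, T=1): N1=1, N2=1, N3=1, N4=0, N5=0, N6=1, N7=1, N8=1, N9=0, N10=0, giving Y=0. Observed 1.
Test 1: faults giving observed 1 are {N1 stuck-at-0, N1 inverted output, N4 stuck-at-1, N4 inverted output, N10 stuck-at-1, N10 inverted output}.
Test 2 (P=0, Q=1, R=0, S=0, T=0): fault-free N1=0, N2=0, N3=0, N4=1, N5=1, N6=1, N7=1, N8=0, N9=1, N10=1 → 1; observed 0. Eliminates N1 stuck-at-0, N1 inverted output, N4 stuck-at-1, N10 stuck-at-1.
Test 3 (P=0, Q=0, R=0, S=1, T=1): fault-free N1=1, N2=1, N3=1, N4=1, N5=1, N6=0, N7=0, N8=0, N9=0, N10=0 → 0; observed 0. Eliminates N10 inverted output.
Only N4 inverted output is consistent with every test.

N4 inverted output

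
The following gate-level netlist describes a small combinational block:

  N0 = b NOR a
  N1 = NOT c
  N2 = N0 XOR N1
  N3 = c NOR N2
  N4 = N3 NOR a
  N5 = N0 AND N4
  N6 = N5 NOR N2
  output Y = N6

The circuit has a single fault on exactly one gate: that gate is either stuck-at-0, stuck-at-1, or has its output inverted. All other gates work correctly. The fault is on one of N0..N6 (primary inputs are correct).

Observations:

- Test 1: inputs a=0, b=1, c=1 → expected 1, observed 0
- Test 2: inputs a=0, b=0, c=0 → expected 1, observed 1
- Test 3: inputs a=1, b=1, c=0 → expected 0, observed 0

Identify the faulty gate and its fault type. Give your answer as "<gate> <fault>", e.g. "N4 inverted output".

Fault-free values for test 1 (a=0, b=1, c=1): N0=0, N1=0, N2=0, N3=0, N4=1, N5=0, N6=1, giving Y=1. Observed 0.
Test 1: faults giving observed 0 are {N0 stuck-at-1, N0 inverted output, N1 stuck-at-1, N1 inverted output, N2 stuck-at-1, N2 inverted output, N5 stuck-at-1, N5 inverted output, N6 stuck-at-0, N6 inverted output}.
Test 2 (a=0, b=0, c=0): fault-free N0=1, N1=1, N2=0, N3=1, N4=0, N5=0, N6=1 → 1; observed 1. Eliminates N0 inverted output, N1 inverted output, N2 stuck-at-1, N2 inverted output, N5 stuck-at-1, N5 inverted output, N6 stuck-at-0, N6 inverted output.
Test 3 (a=1, b=1, c=0): fault-free N0=0, N1=1, N2=1, N3=0, N4=0, N5=0, N6=0 → 0; observed 0. Eliminates N0 stuck-at-1.
Only N1 stuck-at-1 is consistent with every test.

N1 stuck-at-1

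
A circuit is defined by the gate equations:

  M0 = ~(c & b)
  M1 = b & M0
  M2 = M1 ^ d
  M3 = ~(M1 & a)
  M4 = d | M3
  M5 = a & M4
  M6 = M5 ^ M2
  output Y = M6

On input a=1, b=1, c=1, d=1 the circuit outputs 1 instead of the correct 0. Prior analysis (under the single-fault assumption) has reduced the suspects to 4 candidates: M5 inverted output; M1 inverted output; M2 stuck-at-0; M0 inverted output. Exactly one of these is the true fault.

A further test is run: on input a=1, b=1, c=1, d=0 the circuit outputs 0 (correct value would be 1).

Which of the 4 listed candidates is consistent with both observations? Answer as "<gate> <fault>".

Evaluate each candidate on input a=1, b=1, c=1, d=0:
  M5 inverted output: M0=0, M1=0, M2=0, M3=1, M4=1, M5=0 [inverted output], M6=0 → 0 — matches
  M1 inverted output: M0=0, M1=1 [inverted output], M2=1, M3=0, M4=0, M5=0, M6=1 → 1 — eliminated
  M2 stuck-at-0: M0=0, M1=0, M2=0 [stuck-at-0], M3=1, M4=1, M5=1, M6=1 → 1 — eliminated
  M0 inverted output: M0=1 [inverted output], M1=1, M2=1, M3=0, M4=0, M5=0, M6=1 → 1 — eliminated
Only M5 inverted output reproduces the observed 0.

M5 inverted output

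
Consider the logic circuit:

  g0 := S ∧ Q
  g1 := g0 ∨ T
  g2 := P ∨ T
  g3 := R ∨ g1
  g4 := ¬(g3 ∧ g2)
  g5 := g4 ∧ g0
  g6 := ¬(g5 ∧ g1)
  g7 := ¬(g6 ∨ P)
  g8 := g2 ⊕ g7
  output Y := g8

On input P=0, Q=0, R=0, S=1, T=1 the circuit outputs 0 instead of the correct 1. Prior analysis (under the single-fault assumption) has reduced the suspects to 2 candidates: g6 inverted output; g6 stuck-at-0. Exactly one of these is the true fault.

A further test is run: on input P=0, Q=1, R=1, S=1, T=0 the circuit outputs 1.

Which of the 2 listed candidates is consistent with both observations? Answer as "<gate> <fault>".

Evaluate each candidate on input P=0, Q=1, R=1, S=1, T=0:
  g6 inverted output: g0=1, g1=1, g2=0, g3=1, g4=1, g5=1, g6=1 [inverted output], g7=0, g8=0 → 0 — eliminated
  g6 stuck-at-0: g0=1, g1=1, g2=0, g3=1, g4=1, g5=1, g6=0 [stuck-at-0], g7=1, g8=1 → 1 — matches
Only g6 stuck-at-0 reproduces the observed 1.

g6 stuck-at-0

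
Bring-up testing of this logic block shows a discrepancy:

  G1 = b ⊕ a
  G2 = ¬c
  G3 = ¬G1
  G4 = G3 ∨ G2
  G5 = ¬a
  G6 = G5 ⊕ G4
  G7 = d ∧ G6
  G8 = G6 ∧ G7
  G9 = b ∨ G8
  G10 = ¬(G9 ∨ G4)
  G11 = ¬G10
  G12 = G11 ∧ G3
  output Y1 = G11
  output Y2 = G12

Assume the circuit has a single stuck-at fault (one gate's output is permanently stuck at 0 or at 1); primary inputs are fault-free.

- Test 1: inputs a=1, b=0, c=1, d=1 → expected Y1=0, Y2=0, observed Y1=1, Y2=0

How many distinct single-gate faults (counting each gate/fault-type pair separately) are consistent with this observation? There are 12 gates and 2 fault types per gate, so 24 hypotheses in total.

8

Fault-free: G1=1, G2=0, G3=0, G4=0, G5=0, G6=0, G7=0, G8=0, G9=0, G10=1, G11=0, G12=0 → Y1=0, Y2=0. Observed Y1=1, Y2=0.
  G1: none of the 2 fault types match ✗
  G2: stuck-at-1 ✓; others ✗
  G3: none of the 2 fault types match ✗
  G4: stuck-at-1 ✓; others ✗
  G5: stuck-at-1 ✓; others ✗
  G6: stuck-at-1 ✓; others ✗
  G7: none of the 2 fault types match ✗
  G8: stuck-at-1 ✓; others ✗
  G9: stuck-at-1 ✓; others ✗
  G10: stuck-at-0 ✓; others ✗
  G11: stuck-at-1 ✓; others ✗
  G12: none of the 2 fault types match ✗
Consistent faults: {G2 stuck-at-1, G4 stuck-at-1, G5 stuck-at-1, G6 stuck-at-1, G8 stuck-at-1, G9 stuck-at-1, G10 stuck-at-0, G11 stuck-at-1} — 8 in all.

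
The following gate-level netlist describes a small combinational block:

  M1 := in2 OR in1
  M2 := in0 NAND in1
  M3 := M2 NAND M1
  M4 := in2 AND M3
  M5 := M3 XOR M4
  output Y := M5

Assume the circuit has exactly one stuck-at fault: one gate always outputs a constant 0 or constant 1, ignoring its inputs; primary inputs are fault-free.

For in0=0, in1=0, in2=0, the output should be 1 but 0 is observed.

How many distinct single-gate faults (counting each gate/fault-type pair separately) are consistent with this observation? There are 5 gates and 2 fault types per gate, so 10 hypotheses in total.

4

Fault-free: M1=0, M2=1, M3=1, M4=0, M5=1 → 1. Observed 0.
  M1 stuck-at-0: output 1 ✗
  M1 stuck-at-1: output 0 ✓
  M2 stuck-at-0: output 1 ✗
  M2 stuck-at-1: output 1 ✗
  M3 stuck-at-0: output 0 ✓
  M3 stuck-at-1: output 1 ✗
  M4 stuck-at-0: output 1 ✗
  M4 stuck-at-1: output 0 ✓
  M5 stuck-at-0: output 0 ✓
  M5 stuck-at-1: output 1 ✗
Consistent faults: {M1 stuck-at-1, M3 stuck-at-0, M4 stuck-at-1, M5 stuck-at-0} — 4 in all.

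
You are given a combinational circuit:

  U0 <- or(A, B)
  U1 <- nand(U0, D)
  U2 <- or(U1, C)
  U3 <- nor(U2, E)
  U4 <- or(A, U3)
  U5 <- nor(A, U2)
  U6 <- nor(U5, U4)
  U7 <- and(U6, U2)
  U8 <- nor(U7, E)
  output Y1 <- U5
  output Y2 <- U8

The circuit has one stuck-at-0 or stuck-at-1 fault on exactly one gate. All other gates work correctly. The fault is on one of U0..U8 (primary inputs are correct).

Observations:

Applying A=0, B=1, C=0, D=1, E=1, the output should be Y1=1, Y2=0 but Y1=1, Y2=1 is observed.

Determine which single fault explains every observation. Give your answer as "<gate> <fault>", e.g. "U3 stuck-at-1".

Fault-free values for test 1 (A=0, B=1, C=0, D=1, E=1): U0=1, U1=0, U2=0, U3=0, U4=0, U5=1, U6=0, U7=0, U8=0, giving Y1=1, Y2=0. Observed Y1=1, Y2=1.
Test 1: faults giving observed Y1=1, Y2=1 are {U8 stuck-at-1}.
Only U8 stuck-at-1 is consistent with every test.

U8 stuck-at-1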